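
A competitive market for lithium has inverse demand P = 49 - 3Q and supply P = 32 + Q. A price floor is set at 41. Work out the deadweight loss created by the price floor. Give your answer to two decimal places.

Without the control, 49 - 3Q = 32 + Q so Q* = 4.25 and P* = 36.25.
At P = 41, buyers demand (49 - 41)/3 = 2.6667 while sellers would supply more, so the quantity traded is 2.6667 at price 41.
The lost-trades triangle has base Q* - 2.6667 = 1.5833 and height equal to the gap between the curves at Q = 2.6667, which is 41 - 34.6667 = 6.3333. DWL = (1/2)(1.5833)(6.3333) = 5.0139.

5.01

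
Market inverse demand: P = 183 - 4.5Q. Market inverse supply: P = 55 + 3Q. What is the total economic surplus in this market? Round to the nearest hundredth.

Setting demand equal to supply, 128 = 7.5Q, so Q* = 17.0667 and P* = 106.2.
CS = (1/2)(17.0667)(76.8) = 655.36 and PS = (1/2)(17.0667)(51.2) = 436.9067, so total surplus = 1092.2667.

1092.27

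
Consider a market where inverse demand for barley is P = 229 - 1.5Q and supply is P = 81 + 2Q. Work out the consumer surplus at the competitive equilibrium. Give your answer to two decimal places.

1341.06

Set 229 - 1.5Q = 81 + 2Q, which gives 148 = 3.5Q, so Q* = 42.2857 and P* = 229 - 1.5(42.2857) = 165.5714.
CS is the area between the demand curve and P* from 0 to Q*: (1/2)(42.2857)(63.4286) = 1341.0612.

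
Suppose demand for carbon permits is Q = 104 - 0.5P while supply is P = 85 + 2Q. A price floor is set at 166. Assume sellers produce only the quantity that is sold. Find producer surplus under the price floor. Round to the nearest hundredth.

Rewriting demand in inverse form: P = 208 - 2Q.
Free-market equilibrium: 208 - 2Q = 85 + 2Q gives Q* = 30.75, P* = 146.5.
At P = 166, buyers demand (208 - 166)/2 = 21 while sellers would supply more, so the quantity traded is 21 at price 166.
The supply price at Q = 21 is 127. PS is the trapezoid between 166 and supply over [0, 21]: (1/2)[(166 - 85) + (166 - 127)](21) = 1260.

1260.00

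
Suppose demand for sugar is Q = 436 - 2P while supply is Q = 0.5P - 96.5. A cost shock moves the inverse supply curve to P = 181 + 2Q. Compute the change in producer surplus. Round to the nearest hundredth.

Rewriting demand in inverse form: P = 218 - 0.5Q.
Rewriting supply in inverse form: P = 193 + 2Q.
Initial equilibrium: Q_0 = 10, P_0 = 213; CS_0 = (1/2)(10)(5) = 25, PS_0 = (1/2)(10)(20) = 100.
New equilibrium: 218 - 0.5Q = 181 + 2Q gives Q_1 = 14.8, P_1 = 210.6; CS_1 = 54.76, PS_1 = 219.04.
Change in producer surplus = 219.04 - 100 = 119.04.

119.04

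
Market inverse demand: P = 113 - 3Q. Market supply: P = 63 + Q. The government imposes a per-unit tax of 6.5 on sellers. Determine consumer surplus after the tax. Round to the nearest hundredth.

177.40

Without the tax, 113 - 3Q = 63 + Q so Q* = 12.5 and P* = 75.5.
With the tax, sellers need 6.5 more per unit: 113 - 3Q = 63 + Q + 6.5, so Q_t = 10.875. Buyers pay P_b = 80.375; sellers receive P_s = P_b - 6.5 = 73.875.
CS = (1/2)(Q_t)(113 - P_b) = (1/2)(10.875)(32.625) = 177.3984.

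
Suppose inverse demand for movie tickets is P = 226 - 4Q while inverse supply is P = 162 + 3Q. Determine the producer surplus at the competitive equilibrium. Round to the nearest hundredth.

125.39

Set 226 - 4Q = 162 + 3Q, which gives 64 = 7Q, so Q* = 9.1429 and P* = 226 - 4(9.1429) = 189.4286.
PS is the area between P* and the supply curve from 0 to Q*: (1/2)(9.1429)(27.4286) = 125.3878.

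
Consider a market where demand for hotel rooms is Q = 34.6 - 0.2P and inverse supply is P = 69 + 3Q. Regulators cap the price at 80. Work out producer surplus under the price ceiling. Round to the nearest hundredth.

20.17

Rewriting demand in inverse form: P = 173 - 5Q.
Without the control, 173 - 5Q = 69 + 3Q so Q* = 13 and P* = 108.
At P = 80, sellers supply (80 - 69)/3 = 3.6667 while buyers want more, so the quantity traded is 3.6667 at price 80.
PS is the triangle above supply below 80: (1/2)(3.6667)(80 - 69) = 20.1667.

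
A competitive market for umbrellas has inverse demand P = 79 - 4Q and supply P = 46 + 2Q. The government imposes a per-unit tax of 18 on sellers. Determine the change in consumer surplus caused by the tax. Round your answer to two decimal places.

-48.00

Pre-tax equilibrium: 79 - 4Q = 46 + 2Q gives Q* = 5.5, P* = 57.
With the tax, sellers need 18 more per unit: 79 - 4Q = 46 + 2Q + 18, so Q_t = 2.5. Buyers pay P_b = 69; sellers receive P_s = P_b - 18 = 51.
Consumers lose the trapezoid between P* and P_b out to Q_t plus the triangle from Q_t to Q*: change in CS = 12.5 - 60.5 = -48.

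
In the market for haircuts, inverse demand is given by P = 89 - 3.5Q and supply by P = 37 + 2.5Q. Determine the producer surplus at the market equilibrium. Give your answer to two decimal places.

Setting demand equal to supply, 52 = 6Q, so Q* = 8.6667 and P* = 58.6667.
The supply curve's price intercept is 37, so PS = (1/2)(Q*)(P* - 37) = (1/2)(8.6667)(21.6667) = 93.8889.

93.89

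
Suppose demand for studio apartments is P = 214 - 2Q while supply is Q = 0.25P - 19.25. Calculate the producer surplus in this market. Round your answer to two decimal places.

1042.72

Rewriting supply in inverse form: P = 77 + 4Q.
Set 214 - 2Q = 77 + 4Q, which gives 137 = 6Q, so Q* = 22.8333 and P* = 214 - 2(22.8333) = 168.3333.
The supply curve's price intercept is 77, so PS = (1/2)(Q*)(P* - 77) = (1/2)(22.8333)(91.3333) = 1042.7222.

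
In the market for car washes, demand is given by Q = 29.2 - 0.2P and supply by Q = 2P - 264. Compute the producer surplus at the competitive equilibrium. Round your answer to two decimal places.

1.62

Rewriting demand in inverse form: P = 146 - 5Q.
Rewriting supply in inverse form: P = 132 + 0.5Q.
Setting demand equal to supply, 14 = 5.5Q, so Q* = 2.5455 and P* = 133.2727.
The supply curve's price intercept is 132, so PS = (1/2)(Q*)(P* - 132) = (1/2)(2.5455)(1.2727) = 1.6198.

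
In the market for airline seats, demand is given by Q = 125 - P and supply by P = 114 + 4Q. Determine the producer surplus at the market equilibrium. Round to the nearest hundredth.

9.68

Rewriting demand in inverse form: P = 125 - Q.
Equilibrium: 125 - Q = 114 + 4Q, so Q* = 2.2 and P* = 122.8.
The supply curve's price intercept is 114, so PS = (1/2)(Q*)(P* - 114) = (1/2)(2.2)(8.8) = 9.68.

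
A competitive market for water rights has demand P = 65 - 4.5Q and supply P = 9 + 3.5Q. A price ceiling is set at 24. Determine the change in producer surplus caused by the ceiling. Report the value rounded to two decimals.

Without the control, 65 - 4.5Q = 9 + 3.5Q so Q* = 7 and P* = 33.5.
At the ceiling price 24, quantity supplied is (24 - 9)/3.5 = 4.2857; supply is the short side, so Q = 4.2857 trades at P = 24.
PS goes from (1/2)(7)(24.5) = 85.75 to 32.1429 (computed as (24 - 9)(4.2857) - (1/2)(3.5)(4.2857)^2), a change of -53.6071.

-53.61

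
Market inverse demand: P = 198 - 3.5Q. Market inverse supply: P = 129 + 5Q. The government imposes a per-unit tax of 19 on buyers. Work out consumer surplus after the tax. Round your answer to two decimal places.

Pre-tax equilibrium: 198 - 3.5Q = 129 + 5Q gives Q* = 8.1176, P* = 169.5882.
With the tax, buyers' net willingness to pay falls by 19: (198 - 19) - 3.5Q = 129 + 5Q, so Q_t = 5.8824. Buyers pay P_b = 177.4118; sellers receive P_s = P_b - 19 = 158.4118.
Consumer surplus is the triangle under demand above P_b: (1/2)(5.8824)(198 - 177.4118) = 60.5536.

60.55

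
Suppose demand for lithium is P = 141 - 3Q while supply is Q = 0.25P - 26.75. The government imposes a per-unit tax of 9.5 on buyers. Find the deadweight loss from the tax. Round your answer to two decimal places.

6.45

Rewriting supply in inverse form: P = 107 + 4Q.
Pre-tax equilibrium: 141 - 3Q = 107 + 4Q gives Q* = 4.8571, P* = 126.4286.
A tax on buyers shifts demand down by 9.5: (141 - 9.5) - 3Q = 107 + 4Q, so Q_t = 3.5. Buyers pay P_b = 130.5; sellers receive P_s = P_b - 9.5 = 121.
The welfare triangle lost has base Q* - Q_t = 1.3571 and height t = 9.5, so DWL = (1/2)(1.3571)(9.5) = 6.4464.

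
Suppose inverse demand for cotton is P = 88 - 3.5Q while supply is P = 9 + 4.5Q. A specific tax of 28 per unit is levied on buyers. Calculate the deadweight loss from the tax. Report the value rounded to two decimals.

Without the tax, 88 - 3.5Q = 9 + 4.5Q so Q* = 9.875 and P* = 53.4375.
With the tax, buyers' net willingness to pay falls by 28: (88 - 28) - 3.5Q = 9 + 4.5Q, so Q_t = 6.375. Buyers pay P_b = 65.6875; sellers receive P_s = P_b - 28 = 37.6875.
The welfare triangle lost has base Q* - Q_t = 3.5 and height t = 28, so DWL = (1/2)(3.5)(28) = 49.

49.00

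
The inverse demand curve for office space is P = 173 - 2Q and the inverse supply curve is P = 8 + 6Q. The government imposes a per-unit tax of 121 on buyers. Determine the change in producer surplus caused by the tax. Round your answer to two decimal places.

Without the tax, 173 - 2Q = 8 + 6Q so Q* = 20.625 and P* = 131.75.
A tax on buyers shifts demand down by 121: (173 - 121) - 2Q = 8 + 6Q, so Q_t = 5.5. Buyers pay P_b = 162; sellers receive P_s = P_b - 121 = 41.
PS falls from (1/2)(20.625)(123.75) = 1276.1719 to (1/2)(5.5)(33) = 90.75, a change of -1185.4219.

-1185.42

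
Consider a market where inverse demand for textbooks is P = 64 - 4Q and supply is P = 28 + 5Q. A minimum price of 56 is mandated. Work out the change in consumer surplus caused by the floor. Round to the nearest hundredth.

Without the control, 64 - 4Q = 28 + 5Q so Q* = 4 and P* = 48.
At P = 56, buyers demand (64 - 56)/4 = 2 while sellers would supply more, so the quantity traded is 2 at price 56.
CS goes from (1/2)(4)(16) = 32 to 8 (computed as (64 - 56)(2) - (1/2)(4)(2)^2), a change of -24.

-24.00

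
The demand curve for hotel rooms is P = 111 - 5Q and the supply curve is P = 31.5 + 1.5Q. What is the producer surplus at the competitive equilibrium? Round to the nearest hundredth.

Equilibrium: 111 - 5Q = 31.5 + 1.5Q, so Q* = 12.2308 and P* = 49.8462.
The supply curve's price intercept is 31.5, so PS = (1/2)(Q*)(P* - 31.5) = (1/2)(12.2308)(18.3462) = 112.1938.

112.19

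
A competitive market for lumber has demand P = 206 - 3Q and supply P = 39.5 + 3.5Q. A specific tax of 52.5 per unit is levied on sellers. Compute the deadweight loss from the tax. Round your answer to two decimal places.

Without the tax, 206 - 3Q = 39.5 + 3.5Q so Q* = 25.6154 and P* = 129.1538.
A tax on sellers shifts supply up by 52.5: 206 - 3Q = 39.5 + 3.5Q + 52.5, so Q_t = 17.5385. Buyers pay P_b = 153.3846; sellers receive P_s = P_b - 52.5 = 100.8846.
The welfare triangle lost has base Q* - Q_t = 8.0769 and height t = 52.5, so DWL = (1/2)(8.0769)(52.5) = 212.0192.

212.02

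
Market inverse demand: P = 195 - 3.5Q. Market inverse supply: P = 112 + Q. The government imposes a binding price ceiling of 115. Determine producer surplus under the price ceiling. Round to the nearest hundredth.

Without the control, 195 - 3.5Q = 112 + Q so Q* = 18.4444 and P* = 130.4444.
At P = 115, sellers supply (115 - 112)/1 = 3 while buyers want more, so the quantity traded is 3 at price 115.
PS is the triangle above supply below 115: (1/2)(3)(115 - 112) = 4.5.

4.50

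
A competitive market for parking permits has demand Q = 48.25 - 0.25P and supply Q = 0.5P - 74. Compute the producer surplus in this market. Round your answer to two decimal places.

56.25

Rewriting demand in inverse form: P = 193 - 4Q.
Rewriting supply in inverse form: P = 148 + 2Q.
Equilibrium: 193 - 4Q = 148 + 2Q, so Q* = 7.5 and P* = 163.
Producer surplus is the triangle above supply below P*: (1/2)(7.5)(163 - 148) = (1/2)(7.5)(15) = 56.25.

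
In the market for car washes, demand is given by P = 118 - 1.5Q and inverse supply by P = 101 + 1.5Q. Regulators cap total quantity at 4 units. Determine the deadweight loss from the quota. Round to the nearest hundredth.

Without the quota, 118 - 1.5Q = 101 + 1.5Q gives Q* = 5.6667.
At Q = 4 the demand price is 118 - 1.5(4) = 112 and the supply price is 101 + 1.5(4) = 107.
DWL = (1/2)(gap between curves at 4) x (Q* - 4) = (1/2)(5)(1.6667) = 4.1667.

4.17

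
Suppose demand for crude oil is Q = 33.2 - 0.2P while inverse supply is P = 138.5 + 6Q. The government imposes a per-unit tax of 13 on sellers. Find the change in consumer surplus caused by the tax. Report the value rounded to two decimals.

Rewriting demand in inverse form: P = 166 - 5Q.
Pre-tax equilibrium: 166 - 5Q = 138.5 + 6Q gives Q* = 2.5, P* = 153.5.
With the tax, sellers need 13 more per unit: 166 - 5Q = 138.5 + 6Q + 13, so Q_t = 1.3182. Buyers pay P_b = 159.4091; sellers receive P_s = P_b - 13 = 146.4091.
Consumers lose the trapezoid between P* and P_b out to Q_t plus the triangle from Q_t to Q*: change in CS = 4.344 - 15.625 = -11.281.

-11.28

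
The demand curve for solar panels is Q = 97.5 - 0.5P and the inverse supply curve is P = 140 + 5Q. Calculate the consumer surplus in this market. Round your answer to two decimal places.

61.73

Rewriting demand in inverse form: P = 195 - 2Q.
Set 195 - 2Q = 140 + 5Q, which gives 55 = 7Q, so Q* = 7.8571 and P* = 195 - 2(7.8571) = 179.2857.
CS is the area between the demand curve and P* from 0 to Q*: (1/2)(7.8571)(15.7143) = 61.7347.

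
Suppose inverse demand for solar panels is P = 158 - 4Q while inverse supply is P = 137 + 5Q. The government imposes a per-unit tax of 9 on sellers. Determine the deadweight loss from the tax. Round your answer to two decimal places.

4.50

Pre-tax equilibrium: 158 - 4Q = 137 + 5Q gives Q* = 2.3333, P* = 148.6667.
A tax on sellers shifts supply up by 9: 158 - 4Q = 137 + 5Q + 9, so Q_t = 1.3333. Buyers pay P_b = 152.6667; sellers receive P_s = P_b - 9 = 143.6667.
Deadweight loss is the triangle between the curves from Q_t to Q*: (1/2)(2.3333 - 1.3333)(9) = 4.5.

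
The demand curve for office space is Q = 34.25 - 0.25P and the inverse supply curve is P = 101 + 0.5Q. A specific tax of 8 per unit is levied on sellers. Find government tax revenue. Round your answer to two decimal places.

49.78

Rewriting demand in inverse form: P = 137 - 4Q.
Without the tax, 137 - 4Q = 101 + 0.5Q so Q* = 8 and P* = 105.
A tax on sellers shifts supply up by 8: 137 - 4Q = 101 + 0.5Q + 8, so Q_t = 6.2222. Buyers pay P_b = 112.1111; sellers receive P_s = P_b - 8 = 104.1111.
Tax revenue = t x Q_t = 8 x 6.2222 = 49.7778.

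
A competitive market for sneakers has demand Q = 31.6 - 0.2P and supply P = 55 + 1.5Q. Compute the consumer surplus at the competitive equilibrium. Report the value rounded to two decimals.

Rewriting demand in inverse form: P = 158 - 5Q.
Set 158 - 5Q = 55 + 1.5Q, which gives 103 = 6.5Q, so Q* = 15.8462 and P* = 158 - 5(15.8462) = 78.7692.
The demand choke price is 158, so CS = (1/2)(Q*)(158 - P*) = (1/2)(15.8462)(79.2308) = 627.7515.

627.75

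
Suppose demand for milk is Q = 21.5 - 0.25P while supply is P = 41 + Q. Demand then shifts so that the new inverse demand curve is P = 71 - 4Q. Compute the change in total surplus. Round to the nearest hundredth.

-112.50

Rewriting demand in inverse form: P = 86 - 4Q.
Initial equilibrium: Q_0 = 9, P_0 = 50; CS_0 = (1/2)(9)(36) = 162, PS_0 = (1/2)(9)(9) = 40.5.
New equilibrium: 71 - 4Q = 41 + Q gives Q_1 = 6, P_1 = 47; CS_1 = 72, PS_1 = 18.
Change in total surplus = (72 + 18) - (162 + 40.5) = -112.5.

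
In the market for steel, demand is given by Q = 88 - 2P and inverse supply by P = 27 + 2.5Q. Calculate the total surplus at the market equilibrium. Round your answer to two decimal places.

Rewriting demand in inverse form: P = 44 - 0.5Q.
Setting demand equal to supply, 17 = 3Q, so Q* = 5.6667 and P* = 41.1667.
Total surplus is the full triangle between the curves from 0 to Q*: (1/2)(5.6667)(44 - 27) = 48.1667.

48.17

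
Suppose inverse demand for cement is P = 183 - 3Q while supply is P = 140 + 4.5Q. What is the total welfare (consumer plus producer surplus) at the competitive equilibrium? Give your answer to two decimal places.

Setting demand equal to supply, 43 = 7.5Q, so Q* = 5.7333 and P* = 165.8.
CS = (1/2)(5.7333)(17.2) = 49.3067 and PS = (1/2)(5.7333)(25.8) = 73.96, so total surplus = 123.2667.

123.27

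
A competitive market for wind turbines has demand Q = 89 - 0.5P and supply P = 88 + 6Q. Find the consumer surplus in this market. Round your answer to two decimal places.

126.56

Rewriting demand in inverse form: P = 178 - 2Q.
Equilibrium: 178 - 2Q = 88 + 6Q, so Q* = 11.25 and P* = 155.5.
Consumer surplus is the triangle under demand above P*: (1/2)(11.25)(178 - 155.5) = (1/2)(11.25)(22.5) = 126.5625.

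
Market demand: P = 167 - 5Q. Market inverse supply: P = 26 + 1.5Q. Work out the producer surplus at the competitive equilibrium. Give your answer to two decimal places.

352.92

Setting demand equal to supply, 141 = 6.5Q, so Q* = 21.6923 and P* = 58.5385.
Producer surplus is the triangle above supply below P*: (1/2)(21.6923)(58.5385 - 26) = (1/2)(21.6923)(32.5385) = 352.9172.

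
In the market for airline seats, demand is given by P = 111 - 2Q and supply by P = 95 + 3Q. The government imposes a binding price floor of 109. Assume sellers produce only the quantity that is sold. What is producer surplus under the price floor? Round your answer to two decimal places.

12.50

Without the control, 111 - 2Q = 95 + 3Q so Q* = 3.2 and P* = 104.6.
At the floor price 109, quantity demanded is (111 - 109)/2 = 1; demand is the short side, so Q = 1 trades at P = 109.
The supply price at Q = 1 is 98. PS is the trapezoid between 109 and supply over [0, 1]: (1/2)[(109 - 95) + (109 - 98)](1) = 12.5.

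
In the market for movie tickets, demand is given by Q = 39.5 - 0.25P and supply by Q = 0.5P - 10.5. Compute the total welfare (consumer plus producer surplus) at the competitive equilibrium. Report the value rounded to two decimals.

1564.08

Rewriting demand in inverse form: P = 158 - 4Q.
Rewriting supply in inverse form: P = 21 + 2Q.
Equilibrium: 158 - 4Q = 21 + 2Q, so Q* = 22.8333 and P* = 66.6667.
Total surplus is the full triangle between the curves from 0 to Q*: (1/2)(22.8333)(158 - 21) = 1564.0833.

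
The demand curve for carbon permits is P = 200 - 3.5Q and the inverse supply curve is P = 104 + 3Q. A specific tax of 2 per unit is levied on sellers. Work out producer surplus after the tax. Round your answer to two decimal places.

313.70

Without the tax, 200 - 3.5Q = 104 + 3Q so Q* = 14.7692 and P* = 148.3077.
With the tax, sellers need 2 more per unit: 200 - 3.5Q = 104 + 3Q + 2, so Q_t = 14.4615. Buyers pay P_b = 149.3846; sellers receive P_s = P_b - 2 = 147.3846.
Producer surplus is the triangle above supply below P_s: (1/2)(14.4615)(147.3846 - 104) = 313.7041.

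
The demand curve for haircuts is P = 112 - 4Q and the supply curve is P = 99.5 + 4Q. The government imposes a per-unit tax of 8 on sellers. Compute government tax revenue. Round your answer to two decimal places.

4.50

Pre-tax equilibrium: 112 - 4Q = 99.5 + 4Q gives Q* = 1.5625, P* = 105.75.
A tax on sellers shifts supply up by 8: 112 - 4Q = 99.5 + 4Q + 8, so Q_t = 0.5625. Buyers pay P_b = 109.75; sellers receive P_s = P_b - 8 = 101.75.
Revenue is the tax times quantity traded: 8 x 0.5625 = 4.5.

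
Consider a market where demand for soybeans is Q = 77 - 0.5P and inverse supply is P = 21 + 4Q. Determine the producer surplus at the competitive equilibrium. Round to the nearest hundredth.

Rewriting demand in inverse form: P = 154 - 2Q.
Set 154 - 2Q = 21 + 4Q, which gives 133 = 6Q, so Q* = 22.1667 and P* = 154 - 2(22.1667) = 109.6667.
Producer surplus is the triangle above supply below P*: (1/2)(22.1667)(109.6667 - 21) = (1/2)(22.1667)(88.6667) = 982.7222.

982.72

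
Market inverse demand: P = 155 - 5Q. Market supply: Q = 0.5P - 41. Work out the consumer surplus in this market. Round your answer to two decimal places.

271.89

Rewriting supply in inverse form: P = 82 + 2Q.
Setting demand equal to supply, 73 = 7Q, so Q* = 10.4286 and P* = 102.8571.
The demand choke price is 155, so CS = (1/2)(Q*)(155 - P*) = (1/2)(10.4286)(52.1429) = 271.8878.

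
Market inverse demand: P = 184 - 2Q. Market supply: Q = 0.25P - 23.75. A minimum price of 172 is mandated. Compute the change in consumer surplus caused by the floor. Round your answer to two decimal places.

-184.03

Rewriting supply in inverse form: P = 95 + 4Q.
Free-market equilibrium: 184 - 2Q = 95 + 4Q gives Q* = 14.8333, P* = 154.3333.
At the floor price 172, quantity demanded is (184 - 172)/2 = 6; demand is the short side, so Q = 6 trades at P = 172.
CS goes from (1/2)(14.8333)(29.6667) = 220.0278 to 36 (computed as (184 - 172)(6) - (1/2)(2)(6)^2), a change of -184.0278.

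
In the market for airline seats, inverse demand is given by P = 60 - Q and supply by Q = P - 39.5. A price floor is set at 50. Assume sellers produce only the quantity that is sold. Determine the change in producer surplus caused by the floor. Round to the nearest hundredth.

2.47

Rewriting supply in inverse form: P = 39.5 + Q.
Without the control, 60 - Q = 39.5 + Q so Q* = 10.25 and P* = 49.75.
At the floor price 50, quantity demanded is (60 - 50)/1 = 10; demand is the short side, so Q = 10 trades at P = 50.
PS goes from (1/2)(10.25)(10.25) = 52.5312 to 55 (computed as (50 - 39.5)(10) - (1/2)(1)(10)^2), a change of 2.4688.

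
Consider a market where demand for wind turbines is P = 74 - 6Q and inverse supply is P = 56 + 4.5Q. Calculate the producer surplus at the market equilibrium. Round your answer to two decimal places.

Set 74 - 6Q = 56 + 4.5Q, which gives 18 = 10.5Q, so Q* = 1.7143 and P* = 74 - 6(1.7143) = 63.7143.
PS is the area between P* and the supply curve from 0 to Q*: (1/2)(1.7143)(7.7143) = 6.6122.

6.61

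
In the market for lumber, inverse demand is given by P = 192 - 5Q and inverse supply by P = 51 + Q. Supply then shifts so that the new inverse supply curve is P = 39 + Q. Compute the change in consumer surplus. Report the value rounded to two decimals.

Initial equilibrium: Q_0 = 23.5, P_0 = 74.5; CS_0 = (1/2)(23.5)(117.5) = 1380.625, PS_0 = (1/2)(23.5)(23.5) = 276.125.
New equilibrium: 192 - 5Q = 39 + Q gives Q_1 = 25.5, P_1 = 64.5; CS_1 = 1625.625, PS_1 = 325.125.
Change in consumer surplus = 1625.625 - 1380.625 = 245.

245.00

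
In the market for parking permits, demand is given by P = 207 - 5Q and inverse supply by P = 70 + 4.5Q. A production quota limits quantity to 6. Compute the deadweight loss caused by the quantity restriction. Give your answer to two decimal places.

Unrestricted equilibrium: Q* = (207 - 70)/(5 + 4.5) = 14.4211.
At Q = 6 the demand price is 207 - 5(6) = 177 and the supply price is 70 + 4.5(6) = 97.
DWL = (1/2)(gap between curves at 6) x (Q* - 6) = (1/2)(80)(8.4211) = 336.8421.

336.84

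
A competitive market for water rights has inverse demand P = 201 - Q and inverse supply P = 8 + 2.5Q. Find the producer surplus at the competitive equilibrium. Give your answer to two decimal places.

3800.92

Set 201 - Q = 8 + 2.5Q, which gives 193 = 3.5Q, so Q* = 55.1429 and P* = 201 - (55.1429) = 145.8571.
Producer surplus is the triangle above supply below P*: (1/2)(55.1429)(145.8571 - 8) = (1/2)(55.1429)(137.8571) = 3800.9184.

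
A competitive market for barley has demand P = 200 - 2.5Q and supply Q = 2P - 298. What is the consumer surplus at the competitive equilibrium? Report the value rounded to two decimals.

Rewriting supply in inverse form: P = 149 + 0.5Q.
Equilibrium: 200 - 2.5Q = 149 + 0.5Q, so Q* = 17 and P* = 157.5.
Consumer surplus is the triangle under demand above P*: (1/2)(17)(200 - 157.5) = (1/2)(17)(42.5) = 361.25.

361.25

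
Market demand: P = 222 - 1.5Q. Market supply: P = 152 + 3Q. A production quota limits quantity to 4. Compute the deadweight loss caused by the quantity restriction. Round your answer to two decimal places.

Without the quota, 222 - 1.5Q = 152 + 3Q gives Q* = 15.5556.
At Q = 4 the demand price is 222 - 1.5(4) = 216 and the supply price is 152 + 3(4) = 164.
DWL = (1/2)(gap between curves at 4) x (Q* - 4) = (1/2)(52)(11.5556) = 300.4444.

300.44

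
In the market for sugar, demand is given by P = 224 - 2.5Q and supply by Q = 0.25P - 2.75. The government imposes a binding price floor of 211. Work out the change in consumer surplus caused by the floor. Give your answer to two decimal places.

Rewriting supply in inverse form: P = 11 + 4Q.
Without the control, 224 - 2.5Q = 11 + 4Q so Q* = 32.7692 and P* = 142.0769.
At the floor price 211, quantity demanded is (224 - 211)/2.5 = 5.2; demand is the short side, so Q = 5.2 trades at P = 211.
CS goes from (1/2)(32.7692)(81.9231) = 1342.2781 to 33.8 (computed as (224 - 211)(5.2) - (1/2)(2.5)(5.2)^2), a change of -1308.4781.

-1308.48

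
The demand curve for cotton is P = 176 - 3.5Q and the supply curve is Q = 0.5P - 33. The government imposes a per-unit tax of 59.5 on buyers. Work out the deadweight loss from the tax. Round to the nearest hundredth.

321.84

Rewriting supply in inverse form: P = 66 + 2Q.
Without the tax, 176 - 3.5Q = 66 + 2Q so Q* = 20 and P* = 106.
With the tax, buyers' net willingness to pay falls by 59.5: (176 - 59.5) - 3.5Q = 66 + 2Q, so Q_t = 9.1818. Buyers pay P_b = 143.8636; sellers receive P_s = P_b - 59.5 = 84.3636.
Deadweight loss is the triangle between the curves from Q_t to Q*: (1/2)(20 - 9.1818)(59.5) = 321.8409.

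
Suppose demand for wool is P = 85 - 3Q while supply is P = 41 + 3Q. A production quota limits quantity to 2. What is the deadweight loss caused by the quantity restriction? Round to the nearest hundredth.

Without the quota, 85 - 3Q = 41 + 3Q gives Q* = 7.3333.
At Q = 2 the demand price is 85 - 3(2) = 79 and the supply price is 41 + 3(2) = 47.
Deadweight loss is the triangle between the curves from 2 to 7.3333: (1/2)(79 - 47)(7.3333 - 2) = 85.3333.

85.33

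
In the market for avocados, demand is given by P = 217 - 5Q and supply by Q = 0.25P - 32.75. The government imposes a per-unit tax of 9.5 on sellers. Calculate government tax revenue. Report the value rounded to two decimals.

80.75

Rewriting supply in inverse form: P = 131 + 4Q.
Without the tax, 217 - 5Q = 131 + 4Q so Q* = 9.5556 and P* = 169.2222.
With the tax, sellers need 9.5 more per unit: 217 - 5Q = 131 + 4Q + 9.5, so Q_t = 8.5. Buyers pay P_b = 174.5; sellers receive P_s = P_b - 9.5 = 165.
Tax revenue = t x Q_t = 9.5 x 8.5 = 80.75.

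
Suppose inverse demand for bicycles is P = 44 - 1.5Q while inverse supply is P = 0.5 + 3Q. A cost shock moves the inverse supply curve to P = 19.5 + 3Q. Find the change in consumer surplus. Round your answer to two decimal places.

-47.85

Initial equilibrium: Q_0 = 9.6667, P_0 = 29.5; CS_0 = (1/2)(9.6667)(14.5) = 70.0833, PS_0 = (1/2)(9.6667)(29) = 140.1667.
New equilibrium: 44 - 1.5Q = 19.5 + 3Q gives Q_1 = 5.4444, P_1 = 35.8333; CS_1 = 22.2315, PS_1 = 44.463.
Change in consumer surplus = 22.2315 - 70.0833 = -47.8519.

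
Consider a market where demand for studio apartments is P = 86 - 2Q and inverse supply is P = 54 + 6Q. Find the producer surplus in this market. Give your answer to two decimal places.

Setting demand equal to supply, 32 = 8Q, so Q* = 4 and P* = 78.
PS is the area between P* and the supply curve from 0 to Q*: (1/2)(4)(24) = 48.

48.00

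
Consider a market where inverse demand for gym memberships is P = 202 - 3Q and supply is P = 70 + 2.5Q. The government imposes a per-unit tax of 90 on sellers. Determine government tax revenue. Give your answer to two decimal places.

687.27

Without the tax, 202 - 3Q = 70 + 2.5Q so Q* = 24 and P* = 130.
A tax on sellers shifts supply up by 90: 202 - 3Q = 70 + 2.5Q + 90, so Q_t = 7.6364. Buyers pay P_b = 179.0909; sellers receive P_s = P_b - 90 = 89.0909.
Revenue is the tax times quantity traded: 90 x 7.6364 = 687.2727.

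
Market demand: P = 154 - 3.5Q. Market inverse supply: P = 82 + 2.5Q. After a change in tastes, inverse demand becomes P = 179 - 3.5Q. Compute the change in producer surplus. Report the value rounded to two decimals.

Initial equilibrium: Q_0 = 12, P_0 = 112; CS_0 = (1/2)(12)(42) = 252, PS_0 = (1/2)(12)(30) = 180.
New equilibrium: 179 - 3.5Q = 82 + 2.5Q gives Q_1 = 16.1667, P_1 = 122.4167; CS_1 = 457.3819, PS_1 = 326.7014.
Change in producer surplus = 326.7014 - 180 = 146.7014.

146.70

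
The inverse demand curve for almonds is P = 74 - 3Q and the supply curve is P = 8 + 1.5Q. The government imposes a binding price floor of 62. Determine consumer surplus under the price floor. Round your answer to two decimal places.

Without the control, 74 - 3Q = 8 + 1.5Q so Q* = 14.6667 and P* = 30.
At P = 62, buyers demand (74 - 62)/3 = 4 while sellers would supply more, so the quantity traded is 4 at price 62.
CS is the triangle under demand above 62: (1/2)(4)(74 - 62) = 24.

24.00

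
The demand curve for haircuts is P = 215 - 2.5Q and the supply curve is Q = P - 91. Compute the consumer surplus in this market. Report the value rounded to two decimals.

Rewriting supply in inverse form: P = 91 + Q.
Set 215 - 2.5Q = 91 + Q, which gives 124 = 3.5Q, so Q* = 35.4286 and P* = 215 - 2.5(35.4286) = 126.4286.
Consumer surplus is the triangle under demand above P*: (1/2)(35.4286)(215 - 126.4286) = (1/2)(35.4286)(88.5714) = 1568.9796.

1568.98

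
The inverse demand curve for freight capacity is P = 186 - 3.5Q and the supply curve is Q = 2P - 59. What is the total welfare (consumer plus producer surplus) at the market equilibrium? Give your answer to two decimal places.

Rewriting supply in inverse form: P = 29.5 + 0.5Q.
Equilibrium: 186 - 3.5Q = 29.5 + 0.5Q, so Q* = 39.125 and P* = 49.0625.
CS = (1/2)(39.125)(136.9375) = 2678.8398 and PS = (1/2)(39.125)(19.5625) = 382.6914, so total surplus = 3061.5312.

3061.53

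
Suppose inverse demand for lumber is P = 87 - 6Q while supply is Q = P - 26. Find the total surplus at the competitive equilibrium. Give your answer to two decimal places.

Rewriting supply in inverse form: P = 26 + Q.
Setting demand equal to supply, 61 = 7Q, so Q* = 8.7143 and P* = 34.7143.
CS = (1/2)(8.7143)(52.2857) = 227.8163 and PS = (1/2)(8.7143)(8.7143) = 37.9694, so total surplus = 265.7857.

265.79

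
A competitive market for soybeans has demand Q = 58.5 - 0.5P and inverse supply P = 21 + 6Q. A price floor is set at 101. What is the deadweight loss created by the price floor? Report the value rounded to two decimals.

64.00

Rewriting demand in inverse form: P = 117 - 2Q.
Without the control, 117 - 2Q = 21 + 6Q so Q* = 12 and P* = 93.
At P = 101, buyers demand (117 - 101)/2 = 8 while sellers would supply more, so the quantity traded is 8 at price 101.
At Q = 8 the demand price is 101 and the supply price is 69. Deadweight loss is the triangle between the curves from 8 to 12: (1/2)(101 - 69)(12 - 8) = 64.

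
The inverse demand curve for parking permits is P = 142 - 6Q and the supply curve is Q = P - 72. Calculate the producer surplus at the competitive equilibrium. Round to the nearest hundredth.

Rewriting supply in inverse form: P = 72 + Q.
Equilibrium: 142 - 6Q = 72 + Q, so Q* = 10 and P* = 82.
Producer surplus is the triangle above supply below P*: (1/2)(10)(82 - 72) = (1/2)(10)(10) = 50.

50.00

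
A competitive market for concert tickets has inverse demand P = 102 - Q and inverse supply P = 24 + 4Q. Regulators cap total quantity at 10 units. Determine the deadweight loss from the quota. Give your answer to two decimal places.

78.40

Unrestricted equilibrium: Q* = (102 - 24)/(1 + 4) = 15.6.
At Q = 10 the demand price is 102 - (10) = 92 and the supply price is 24 + 4(10) = 64.
Deadweight loss is the triangle between the curves from 10 to 15.6: (1/2)(92 - 64)(15.6 - 10) = 78.4.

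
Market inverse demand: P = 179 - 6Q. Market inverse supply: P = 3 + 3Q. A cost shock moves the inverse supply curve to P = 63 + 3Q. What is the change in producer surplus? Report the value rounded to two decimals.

-324.44

Initial equilibrium: Q_0 = 19.5556, P_0 = 61.6667; CS_0 = (1/2)(19.5556)(117.3333) = 1147.2593, PS_0 = (1/2)(19.5556)(58.6667) = 573.6296.
New equilibrium: 179 - 6Q = 63 + 3Q gives Q_1 = 12.8889, P_1 = 101.6667; CS_1 = 498.3704, PS_1 = 249.1852.
Change in producer surplus = 249.1852 - 573.6296 = -324.4444.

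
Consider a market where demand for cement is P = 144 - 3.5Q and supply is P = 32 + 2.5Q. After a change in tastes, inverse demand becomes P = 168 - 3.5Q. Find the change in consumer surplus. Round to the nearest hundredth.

289.33

Initial equilibrium: Q_0 = 18.6667, P_0 = 78.6667; CS_0 = (1/2)(18.6667)(65.3333) = 609.7778, PS_0 = (1/2)(18.6667)(46.6667) = 435.5556.
New equilibrium: 168 - 3.5Q = 32 + 2.5Q gives Q_1 = 22.6667, P_1 = 88.6667; CS_1 = 899.1111, PS_1 = 642.2222.
Change in consumer surplus = 899.1111 - 609.7778 = 289.3333.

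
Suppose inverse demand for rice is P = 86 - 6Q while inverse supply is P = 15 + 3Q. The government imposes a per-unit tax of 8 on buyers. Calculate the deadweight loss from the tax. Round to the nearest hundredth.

Without the tax, 86 - 6Q = 15 + 3Q so Q* = 7.8889 and P* = 38.6667.
With the tax, buyers' net willingness to pay falls by 8: (86 - 8) - 6Q = 15 + 3Q, so Q_t = 7. Buyers pay P_b = 44; sellers receive P_s = P_b - 8 = 36.
Deadweight loss is the triangle between the curves from Q_t to Q*: (1/2)(7.8889 - 7)(8) = 3.5556.

3.56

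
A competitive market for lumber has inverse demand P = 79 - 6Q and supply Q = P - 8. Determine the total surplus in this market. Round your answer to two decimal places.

360.07

Rewriting supply in inverse form: P = 8 + Q.
Setting demand equal to supply, 71 = 7Q, so Q* = 10.1429 and P* = 18.1429.
Total surplus is the full triangle between the curves from 0 to Q*: (1/2)(10.1429)(79 - 8) = 360.0714.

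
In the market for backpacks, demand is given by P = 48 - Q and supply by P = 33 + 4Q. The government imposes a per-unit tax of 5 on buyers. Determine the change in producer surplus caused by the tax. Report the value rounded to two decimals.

-10.00

Pre-tax equilibrium: 48 - Q = 33 + 4Q gives Q* = 3, P* = 45.
A tax on buyers shifts demand down by 5: (48 - 5) - Q = 33 + 4Q, so Q_t = 2. Buyers pay P_b = 46; sellers receive P_s = P_b - 5 = 41.
PS falls from (1/2)(3)(12) = 18 to (1/2)(2)(8) = 8, a change of -10.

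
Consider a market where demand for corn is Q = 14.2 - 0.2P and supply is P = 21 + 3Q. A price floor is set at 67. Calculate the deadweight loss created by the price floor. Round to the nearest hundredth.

118.81

Rewriting demand in inverse form: P = 71 - 5Q.
Without the control, 71 - 5Q = 21 + 3Q so Q* = 6.25 and P* = 39.75.
At the floor price 67, quantity demanded is (71 - 67)/5 = 0.8; demand is the short side, so Q = 0.8 trades at P = 67.
The lost-trades triangle has base Q* - 0.8 = 5.45 and height equal to the gap between the curves at Q = 0.8, which is 67 - 23.4 = 43.6. DWL = (1/2)(5.45)(43.6) = 118.81.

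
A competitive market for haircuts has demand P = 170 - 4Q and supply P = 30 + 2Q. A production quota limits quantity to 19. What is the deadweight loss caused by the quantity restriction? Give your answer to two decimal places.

56.33

Without the quota, 170 - 4Q = 30 + 2Q gives Q* = 23.3333.
At Q = 19 the demand price is 170 - 4(19) = 94 and the supply price is 30 + 2(19) = 68.
Deadweight loss is the triangle between the curves from 19 to 23.3333: (1/2)(94 - 68)(23.3333 - 19) = 56.3333.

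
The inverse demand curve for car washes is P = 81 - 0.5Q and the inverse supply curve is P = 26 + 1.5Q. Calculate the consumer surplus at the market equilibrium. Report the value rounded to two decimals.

Equilibrium: 81 - 0.5Q = 26 + 1.5Q, so Q* = 27.5 and P* = 67.25.
Consumer surplus is the triangle under demand above P*: (1/2)(27.5)(81 - 67.25) = (1/2)(27.5)(13.75) = 189.0625.

189.06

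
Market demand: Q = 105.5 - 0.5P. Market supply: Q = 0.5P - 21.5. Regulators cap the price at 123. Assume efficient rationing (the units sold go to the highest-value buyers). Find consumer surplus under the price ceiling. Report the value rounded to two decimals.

1920.00

Rewriting demand in inverse form: P = 211 - 2Q.
Rewriting supply in inverse form: P = 43 + 2Q.
Free-market equilibrium: 211 - 2Q = 43 + 2Q gives Q* = 42, P* = 127.
At P = 123, sellers supply (123 - 43)/2 = 40 while buyers want more, so the quantity traded is 40 at price 123.
The demand price at Q = 40 is 131. CS is the trapezoid between demand and 123 over [0, 40]: (1/2)[(211 - 123) + (131 - 123)](40) = 1920.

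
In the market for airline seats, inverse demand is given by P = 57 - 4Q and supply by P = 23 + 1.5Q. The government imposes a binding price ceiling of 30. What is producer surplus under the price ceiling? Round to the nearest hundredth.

Free-market equilibrium: 57 - 4Q = 23 + 1.5Q gives Q* = 6.1818, P* = 32.2727.
At P = 30, sellers supply (30 - 23)/1.5 = 4.6667 while buyers want more, so the quantity traded is 4.6667 at price 30.
PS is the triangle above supply below 30: (1/2)(4.6667)(30 - 23) = 16.3333.

16.33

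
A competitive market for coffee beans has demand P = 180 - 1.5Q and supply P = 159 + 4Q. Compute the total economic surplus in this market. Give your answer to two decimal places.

40.09

Set 180 - 1.5Q = 159 + 4Q, which gives 21 = 5.5Q, so Q* = 3.8182 and P* = 180 - 1.5(3.8182) = 174.2727.
CS = (1/2)(3.8182)(5.7273) = 10.9339 and PS = (1/2)(3.8182)(15.2727) = 29.157, so total surplus = 40.0909.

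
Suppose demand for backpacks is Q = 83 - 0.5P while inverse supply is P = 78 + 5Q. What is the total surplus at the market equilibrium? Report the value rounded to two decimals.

553.14

Rewriting demand in inverse form: P = 166 - 2Q.
Setting demand equal to supply, 88 = 7Q, so Q* = 12.5714 and P* = 140.8571.
Total surplus is the full triangle between the curves from 0 to Q*: (1/2)(12.5714)(166 - 78) = 553.1429.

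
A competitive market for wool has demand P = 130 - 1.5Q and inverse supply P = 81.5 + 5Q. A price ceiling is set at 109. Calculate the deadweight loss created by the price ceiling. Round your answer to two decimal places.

12.50

Without the control, 130 - 1.5Q = 81.5 + 5Q so Q* = 7.4615 and P* = 118.8077.
At P = 109, sellers supply (109 - 81.5)/5 = 5.5 while buyers want more, so the quantity traded is 5.5 at price 109.
The lost-trades triangle has base Q* - 5.5 = 1.9615 and height equal to the gap between the curves at Q = 5.5, which is 121.75 - 109 = 12.75. DWL = (1/2)(1.9615)(12.75) = 12.5048.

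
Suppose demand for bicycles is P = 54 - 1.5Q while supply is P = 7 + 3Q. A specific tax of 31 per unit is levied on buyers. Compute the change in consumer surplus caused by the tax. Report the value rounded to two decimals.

-72.33

Pre-tax equilibrium: 54 - 1.5Q = 7 + 3Q gives Q* = 10.4444, P* = 38.3333.
A tax on buyers shifts demand down by 31: (54 - 31) - 1.5Q = 7 + 3Q, so Q_t = 3.5556. Buyers pay P_b = 48.6667; sellers receive P_s = P_b - 31 = 17.6667.
Consumers lose the trapezoid between P* and P_b out to Q_t plus the triangle from Q_t to Q*: change in CS = 9.4815 - 81.8148 = -72.3333.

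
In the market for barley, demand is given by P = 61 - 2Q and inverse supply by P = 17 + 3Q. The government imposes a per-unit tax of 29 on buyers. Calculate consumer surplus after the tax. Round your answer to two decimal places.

Without the tax, 61 - 2Q = 17 + 3Q so Q* = 8.8 and P* = 43.4.
A tax on buyers shifts demand down by 29: (61 - 29) - 2Q = 17 + 3Q, so Q_t = 3. Buyers pay P_b = 55; sellers receive P_s = P_b - 29 = 26.
CS = (1/2)(Q_t)(61 - P_b) = (1/2)(3)(6) = 9.

9.00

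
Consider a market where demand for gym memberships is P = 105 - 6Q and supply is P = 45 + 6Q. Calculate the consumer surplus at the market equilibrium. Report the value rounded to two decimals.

75.00

Set 105 - 6Q = 45 + 6Q, which gives 60 = 12Q, so Q* = 5 and P* = 105 - 6(5) = 75.
The demand choke price is 105, so CS = (1/2)(Q*)(105 - P*) = (1/2)(5)(30) = 75.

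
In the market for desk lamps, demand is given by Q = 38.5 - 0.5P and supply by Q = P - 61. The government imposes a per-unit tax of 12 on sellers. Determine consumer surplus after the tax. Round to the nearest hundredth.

1.78

Rewriting demand in inverse form: P = 77 - 2Q.
Rewriting supply in inverse form: P = 61 + Q.
Pre-tax equilibrium: 77 - 2Q = 61 + Q gives Q* = 5.3333, P* = 66.3333.
A tax on sellers shifts supply up by 12: 77 - 2Q = 61 + Q + 12, so Q_t = 1.3333. Buyers pay P_b = 74.3333; sellers receive P_s = P_b - 12 = 62.3333.
Consumer surplus is the triangle under demand above P_b: (1/2)(1.3333)(77 - 74.3333) = 1.7778.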